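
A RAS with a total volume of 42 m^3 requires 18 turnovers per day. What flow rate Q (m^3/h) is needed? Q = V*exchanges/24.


Daily recirculation volume = 42 m^3 * 18 = 756 m^3/day
Flow rate Q = daily volume / 24 h = 756 / 24 = 31.5 m^3/h

31.5 m^3/h


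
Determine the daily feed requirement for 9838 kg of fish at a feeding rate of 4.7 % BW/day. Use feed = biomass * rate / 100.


Feeding rate fraction = 4.7% / 100 = 0.047
Daily feed = 9838 kg * 0.047 = 462.386 kg/day

462.386 kg/day


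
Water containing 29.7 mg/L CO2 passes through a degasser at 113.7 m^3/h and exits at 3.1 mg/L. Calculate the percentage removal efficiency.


CO2_out / CO2_in = 3.1 / 29.7 = 0.1043771
Fraction remaining = 0.1043771
efficiency = (1 - 0.1043771) * 100 = 89.5623 %

89.5623 %


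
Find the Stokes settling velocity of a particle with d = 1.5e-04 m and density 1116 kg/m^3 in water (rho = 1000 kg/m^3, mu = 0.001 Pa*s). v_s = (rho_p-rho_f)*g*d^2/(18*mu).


Density difference: rho_p - rho_f = 1116 - 1000 = 116 kg/m^3
d^2 = (1.5e-04)^2 = 2.25e-08 m^2
Numerator = (rho_p - rho_f) * g * d^2 = 116 * 9.81 * 2.25e-08 = 2.56041e-05
Denominator = 18 * mu = 18 * 0.001 = 0.018
v_s = 2.56041e-05 / 0.018 = 0.00142245 m/s
Check: Re = rho_f * v_s * d / mu = 1000 * 0.00142245 * 1.5e-04 / 0.001 = 0.213 < 1, so Stokes' law applies.

0.00142245 m/s


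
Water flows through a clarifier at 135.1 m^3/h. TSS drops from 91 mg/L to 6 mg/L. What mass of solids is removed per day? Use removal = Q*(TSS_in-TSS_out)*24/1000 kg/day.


Concentration drop: TSS_in - TSS_out = 91 - 6 = 85 mg/L
Hourly solids removed = Q * dTSS = 135.1 m^3/h * 85 mg/L = 11483.5 g/h  (m^3/h * mg/L = g/h)
Daily solids removed = 11483.5 * 24 = 275604 g/day
Convert g to kg: 275604 / 1000 = 275.604 kg/day

275.604 kg/day


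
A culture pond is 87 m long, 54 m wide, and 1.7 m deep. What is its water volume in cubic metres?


Base area = L * W = 87 * 54 = 4698 m^2
Volume = area * depth = 4698 * 1.7 = 7986.6 m^3

7986.6 m^3


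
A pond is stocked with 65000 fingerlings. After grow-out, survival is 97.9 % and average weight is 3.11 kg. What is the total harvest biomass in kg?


Survivors = 65000 * 97.9/100 = 63635 fish
Harvest biomass = survivors * W_f = 63635 * 3.11 = 197904.85 kg

197904.85 kg


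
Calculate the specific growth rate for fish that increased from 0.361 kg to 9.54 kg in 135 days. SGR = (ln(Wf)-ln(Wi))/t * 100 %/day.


ln(W_f) = ln(9.54) = 2.2554935
ln(W_i) = ln(0.361) = -1.0188773
ln(W_f) - ln(W_i) = 2.2554935 - -1.0188773 = 3.2743708
SGR = 3.2743708 / 135 * 100 = 2.42546 %/day

2.42546 %/day


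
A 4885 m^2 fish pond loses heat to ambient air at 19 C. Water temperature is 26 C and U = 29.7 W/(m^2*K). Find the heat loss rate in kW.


Temperature difference dT = 26 - 19 = 7 K
Heat loss (W) = U * A * dT = 29.7 * 4885 * 7 = 1015591.5 W
Convert to kW: 1015591.5 / 1000 = 1015.5915 kW

1015.5915 kW


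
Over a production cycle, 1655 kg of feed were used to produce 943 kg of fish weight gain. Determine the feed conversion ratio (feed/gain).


FCR = feed consumed / weight gained
FCR = 1655 kg / 943 kg = 1.75504

1.75504


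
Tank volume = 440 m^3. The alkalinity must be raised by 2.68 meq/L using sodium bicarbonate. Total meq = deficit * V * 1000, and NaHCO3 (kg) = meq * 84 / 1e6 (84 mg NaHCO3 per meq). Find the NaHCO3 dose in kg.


Tank volume in L = 440 m^3 * 1000 = 440000 L
Total meq required = 2.68 meq/L * 440000 L = 1179200 meq
NaHCO3 mass = 1179200 meq * 84 mg/meq / 1e6 = 99.0528 kg

99.0528 kg


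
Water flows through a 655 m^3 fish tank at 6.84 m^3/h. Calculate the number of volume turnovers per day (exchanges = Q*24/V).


Daily flow volume = 6.84 m^3/h * 24 h = 164.16 m^3/day
Exchanges = daily flow / tank volume = 164.16 / 655 = 0.250626 exchanges/day

0.250626 exchanges/day


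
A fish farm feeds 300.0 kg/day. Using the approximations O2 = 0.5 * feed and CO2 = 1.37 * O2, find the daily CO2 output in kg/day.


O2 = 300.0 * 0.5 = 150
CO2 = 150 * 1.37 = 205.5

205.5 kg/day


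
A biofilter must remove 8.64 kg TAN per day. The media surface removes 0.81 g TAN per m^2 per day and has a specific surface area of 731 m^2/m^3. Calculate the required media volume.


A = 8.64*1000 / 0.81 = 10666.667 m^2
V = 10666.667 / 731 = 14.5919

14.5919 m^3


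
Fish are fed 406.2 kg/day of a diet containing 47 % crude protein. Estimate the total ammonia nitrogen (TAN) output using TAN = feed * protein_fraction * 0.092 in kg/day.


Protein in feed = 406.2 * 47/100 = 190.914 kg/day
TAN = protein * 0.092 = 190.914 * 0.092 = 17.564088 kg/day

17.564088 kg/day


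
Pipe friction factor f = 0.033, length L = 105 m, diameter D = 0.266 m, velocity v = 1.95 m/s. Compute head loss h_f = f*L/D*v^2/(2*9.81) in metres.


v^2 = 1.95^2 = 3.8025 m^2/s^2
L/D = 105/0.266 = 394.73684
h_f = f*(L/D)*v^2/(2g) = 0.033 * 394.73684 * 3.8025 / 19.62 = 2.5246 m

2.5246 m


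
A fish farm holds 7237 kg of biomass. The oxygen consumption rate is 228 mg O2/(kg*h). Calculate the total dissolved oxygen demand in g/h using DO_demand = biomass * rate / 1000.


Total O2 consumption (mg/h) = 7237 kg * 228 mg/(kg*h) = 1650036 mg/h
Convert to g/h: 1650036 / 1000 = 1650.036 g/h

1650.036 g/h


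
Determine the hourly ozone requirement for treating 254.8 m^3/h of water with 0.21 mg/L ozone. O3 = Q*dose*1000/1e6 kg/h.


O3 demand (mg/h) = Q * dose * 1000 = 254.8 * 0.21 * 1000 = 53508 mg/h
Convert mg to kg: 53508 / 1e6 = 0.053508 kg/h

0.053508 kg/h


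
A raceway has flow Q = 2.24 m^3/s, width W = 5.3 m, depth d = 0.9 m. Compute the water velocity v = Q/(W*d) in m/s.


Cross-sectional area = W * d = 5.3 * 0.9 = 4.77 m^2
Velocity = Q / A = 2.24 / 4.77 = 0.469602 m/s

0.469602 m/s


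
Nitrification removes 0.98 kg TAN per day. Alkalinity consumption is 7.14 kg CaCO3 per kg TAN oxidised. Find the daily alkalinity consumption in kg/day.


Alkalinity factor: 7.14 kg CaCO3 consumed per kg TAN nitrified
alk = 0.98 kg TAN * 7.14 = 6.9972 kg CaCO3/day

6.9972 kg CaCO3/day


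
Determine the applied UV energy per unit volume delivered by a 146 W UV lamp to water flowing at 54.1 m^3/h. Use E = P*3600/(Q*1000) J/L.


Energy delivered per hour = 146 W * 3600 s = 525600 J/h
Volume treated per hour = 54.1 m^3/h * 1000 = 54100 L/h
dose = 525600 / 54100 = 9.71534 J/L

9.71534 J/L


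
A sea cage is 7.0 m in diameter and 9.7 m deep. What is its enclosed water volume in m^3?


r = d/2 = 7.0/2 = 3.5 m
Base area = pi*r^2 = pi*3.5^2 = 38.48451 m^2
Volume = 38.48451 * 9.7 = 373.3 m^3

373.3 m^3


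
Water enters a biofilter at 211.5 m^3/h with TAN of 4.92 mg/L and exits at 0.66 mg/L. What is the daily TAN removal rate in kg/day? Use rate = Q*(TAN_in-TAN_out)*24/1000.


Concentration drop: TAN_in - TAN_out = 4.92 - 0.66 = 4.26 mg/L
Hourly TAN removed = Q * dTAN = 211.5 m^3/h * 4.26 mg/L = 900.99 g/h  (m^3/h * mg/L = g/h)
Daily TAN removed = 900.99 * 24 = 21623.76 g/day
Convert to kg/day: 21623.76 / 1000 = 21.62376 kg/day

21.62376 kg/day


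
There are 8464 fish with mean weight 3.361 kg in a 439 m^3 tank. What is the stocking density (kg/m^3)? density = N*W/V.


Total biomass = 8464 fish * 3.361 kg = 28447.504 kg
Density = total biomass / volume = 28447.504 / 439 = 64.8007 kg/m^3

64.8007 kg/m^3


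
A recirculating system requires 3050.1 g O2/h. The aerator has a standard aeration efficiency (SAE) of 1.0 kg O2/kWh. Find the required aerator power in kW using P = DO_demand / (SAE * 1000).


SAE in g O2/kWh = 1.0 * 1000 = 1000 g/kWh
P = DO_demand / SAE_g = 3050.1 / 1000 = 3.0501 kW

3.0501 kW


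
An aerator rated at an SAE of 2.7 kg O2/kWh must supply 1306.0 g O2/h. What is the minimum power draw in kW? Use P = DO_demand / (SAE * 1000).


SAE in g O2/kWh = 2.7 * 1000 = 2700 g/kWh
P = DO_demand / SAE_g = 1306.0 / 2700 = 0.483704 kW

0.483704 kW


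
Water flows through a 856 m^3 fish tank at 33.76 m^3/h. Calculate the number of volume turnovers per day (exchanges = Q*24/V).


Daily flow volume = 33.76 m^3/h * 24 h = 810.24 m^3/day
Exchanges = daily flow / tank volume = 810.24 / 856 = 0.946542 exchanges/day

0.946542 exchanges/day


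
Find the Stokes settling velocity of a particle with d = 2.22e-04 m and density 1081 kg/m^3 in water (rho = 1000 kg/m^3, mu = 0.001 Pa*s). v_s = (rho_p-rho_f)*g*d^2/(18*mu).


Density difference: rho_p - rho_f = 1081 - 1000 = 81 kg/m^3
d^2 = (2.22e-04)^2 = 4.9284e-08 m^2
Numerator = (rho_p - rho_f) * g * d^2 = 81 * 9.81 * 4.9284e-08 = 3.9161559e-05
Denominator = 18 * mu = 18 * 0.001 = 0.018
v_s = 3.9161559e-05 / 0.018 = 0.00217564 m/s
Check: Re = rho_f * v_s * d / mu = 1000 * 0.00217564 * 2.22e-04 / 0.001 = 0.483 < 1, so Stokes' law applies.

0.00217564 m/s


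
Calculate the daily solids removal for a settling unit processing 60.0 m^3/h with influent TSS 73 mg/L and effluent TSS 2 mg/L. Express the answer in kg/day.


Concentration drop: TSS_in - TSS_out = 73 - 2 = 71 mg/L
Hourly solids removed = Q * dTSS = 60.0 m^3/h * 71 mg/L = 4260 g/h  (m^3/h * mg/L = g/h)
Daily solids removed = 4260 * 24 = 102240 g/day
Convert g to kg: 102240 / 1000 = 102.24 kg/day

102.24 kg/day


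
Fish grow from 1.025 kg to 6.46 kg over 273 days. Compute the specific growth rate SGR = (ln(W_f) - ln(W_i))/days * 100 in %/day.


ln(W_f) = ln(6.46) = 1.8656293
ln(W_i) = ln(1.025) = 0.024692613
ln(W_f) - ln(W_i) = 1.8656293 - 0.024692613 = 1.8409367
SGR = 1.8409367 / 273 * 100 = 0.674336 %/day

0.674336 %/day


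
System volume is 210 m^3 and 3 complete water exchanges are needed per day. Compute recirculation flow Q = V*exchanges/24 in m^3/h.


Daily recirculation volume = 210 m^3 * 3 = 630 m^3/day
Flow rate Q = daily volume / 24 h = 630 / 24 = 26.25 m^3/h

26.25 m^3/h


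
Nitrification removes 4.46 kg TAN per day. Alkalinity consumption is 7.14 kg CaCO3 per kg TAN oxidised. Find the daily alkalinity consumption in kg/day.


Alkalinity factor: 7.14 kg CaCO3 consumed per kg TAN nitrified
alk = 4.46 kg TAN * 7.14 = 31.8444 kg CaCO3/day

31.8444 kg CaCO3/day


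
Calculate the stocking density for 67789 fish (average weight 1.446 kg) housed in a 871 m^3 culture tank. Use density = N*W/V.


Total biomass = 67789 fish * 1.446 kg = 98022.894 kg
Density = total biomass / volume = 98022.894 / 871 = 112.541 kg/m^3

112.541 kg/m^3


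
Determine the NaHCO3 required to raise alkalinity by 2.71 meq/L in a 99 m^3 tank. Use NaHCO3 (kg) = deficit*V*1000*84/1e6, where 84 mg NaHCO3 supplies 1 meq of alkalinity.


Tank volume in L = 99 m^3 * 1000 = 99000 L
Total meq required = 2.71 meq/L * 99000 L = 268290 meq
NaHCO3 mass = 268290 meq * 84 mg/meq / 1e6 = 22.5364 kg

22.5364 kg


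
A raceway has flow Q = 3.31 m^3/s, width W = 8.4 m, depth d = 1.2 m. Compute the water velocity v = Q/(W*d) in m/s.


Cross-sectional area = W * d = 8.4 * 1.2 = 10.08 m^2
Velocity = Q / A = 3.31 / 10.08 = 0.328373 m/s

0.328373 m/s


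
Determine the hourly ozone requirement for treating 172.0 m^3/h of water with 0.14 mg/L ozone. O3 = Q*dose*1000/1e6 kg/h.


O3 demand (mg/h) = Q * dose * 1000 = 172.0 * 0.14 * 1000 = 24080 mg/h
Convert mg to kg: 24080 / 1e6 = 0.02408 kg/h

0.02408 kg/h


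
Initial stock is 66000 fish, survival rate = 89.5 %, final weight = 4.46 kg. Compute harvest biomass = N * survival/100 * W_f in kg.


Survivors = 66000 * 89.5/100 = 59070 fish
Harvest biomass = survivors * W_f = 59070 * 4.46 = 263452.2 kg

263452.2 kg


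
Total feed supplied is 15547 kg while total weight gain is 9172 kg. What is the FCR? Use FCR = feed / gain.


FCR = feed consumed / weight gained
FCR = 15547 kg / 9172 kg = 1.69505

1.69505


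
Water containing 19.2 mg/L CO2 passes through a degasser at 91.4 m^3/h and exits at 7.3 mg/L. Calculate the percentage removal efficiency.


CO2_out / CO2_in = 7.3 / 19.2 = 0.38020833
Fraction remaining = 0.38020833
efficiency = (1 - 0.38020833) * 100 = 61.9792 %

61.9792 %


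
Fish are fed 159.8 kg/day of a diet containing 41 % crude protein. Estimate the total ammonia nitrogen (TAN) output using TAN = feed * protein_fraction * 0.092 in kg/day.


Protein in feed = 159.8 * 41/100 = 65.518 kg/day
TAN = protein * 0.092 = 65.518 * 0.092 = 6.027656 kg/day

6.027656 kg/day


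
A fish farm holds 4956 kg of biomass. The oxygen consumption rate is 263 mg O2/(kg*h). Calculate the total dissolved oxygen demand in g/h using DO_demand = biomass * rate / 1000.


Total O2 consumption (mg/h) = 4956 kg * 263 mg/(kg*h) = 1303428 mg/h
Convert to g/h: 1303428 / 1000 = 1303.428 g/h

1303.428 g/h


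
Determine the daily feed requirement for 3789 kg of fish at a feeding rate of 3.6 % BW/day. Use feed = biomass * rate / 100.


Feeding rate fraction = 3.6% / 100 = 0.036
Daily feed = 3789 kg * 0.036 = 136.404 kg/day

136.404 kg/day


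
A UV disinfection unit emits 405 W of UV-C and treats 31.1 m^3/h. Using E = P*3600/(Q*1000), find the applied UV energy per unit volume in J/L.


Energy delivered per hour = 405 W * 3600 s = 1458000 J/h
Volume treated per hour = 31.1 m^3/h * 1000 = 31100 L/h
dose = 1458000 / 31100 = 46.881 J/L

46.881 J/L


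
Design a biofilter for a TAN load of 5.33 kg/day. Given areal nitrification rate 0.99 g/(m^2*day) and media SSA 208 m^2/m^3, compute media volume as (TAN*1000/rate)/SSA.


A = 5.33*1000 / 0.99 = 5383.8384 m^2
V = 5383.8384 / 208 = 25.8838

25.8838 m^3


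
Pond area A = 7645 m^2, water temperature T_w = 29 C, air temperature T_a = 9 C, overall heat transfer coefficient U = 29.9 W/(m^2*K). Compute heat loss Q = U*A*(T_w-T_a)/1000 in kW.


Temperature difference dT = 29 - 9 = 20 K
Heat loss (W) = U * A * dT = 29.9 * 7645 * 20 = 4571710 W
Convert to kW: 4571710 / 1000 = 4571.71 kW

4571.71 kW


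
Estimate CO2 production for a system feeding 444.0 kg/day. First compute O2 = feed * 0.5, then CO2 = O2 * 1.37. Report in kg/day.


O2 = 444.0 * 0.5 = 222
CO2 = 222 * 1.37 = 304.14

304.14 kg/day


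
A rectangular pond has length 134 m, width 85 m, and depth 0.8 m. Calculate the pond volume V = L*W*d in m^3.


Base area = L * W = 134 * 85 = 11390 m^2
Volume = area * depth = 11390 * 0.8 = 9112 m^3

9112 m^3


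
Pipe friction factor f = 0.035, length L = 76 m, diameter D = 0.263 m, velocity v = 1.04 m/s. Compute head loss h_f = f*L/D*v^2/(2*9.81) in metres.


v^2 = 1.04^2 = 1.0816 m^2/s^2
L/D = 76/0.263 = 288.97338
h_f = f*(L/D)*v^2/(2g) = 0.035 * 288.97338 * 1.0816 / 19.62 = 0.557563 m

0.557563 m


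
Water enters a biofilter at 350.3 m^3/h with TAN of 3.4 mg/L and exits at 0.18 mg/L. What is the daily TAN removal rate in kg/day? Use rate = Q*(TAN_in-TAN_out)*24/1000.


Concentration drop: TAN_in - TAN_out = 3.4 - 0.18 = 3.22 mg/L
Hourly TAN removed = Q * dTAN = 350.3 m^3/h * 3.22 mg/L = 1127.966 g/h  (m^3/h * mg/L = g/h)
Daily TAN removed = 1127.966 * 24 = 27071.184 g/day
Convert to kg/day: 27071.184 / 1000 = 27.071184 kg/day

27.071184 kg/day


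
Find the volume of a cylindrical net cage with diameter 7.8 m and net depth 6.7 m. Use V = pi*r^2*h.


r = d/2 = 7.8/2 = 3.9 m
Base area = pi*r^2 = pi*3.9^2 = 47.783624 m^2
Volume = 47.783624 * 6.7 = 320.15 m^3

320.15 m^3


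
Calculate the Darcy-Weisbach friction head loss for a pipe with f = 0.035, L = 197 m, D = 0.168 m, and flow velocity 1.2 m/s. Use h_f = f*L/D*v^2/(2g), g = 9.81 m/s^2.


v^2 = 1.2^2 = 1.44 m^2/s^2
L/D = 197/0.168 = 1172.619
h_f = f*(L/D)*v^2/(2g) = 0.035 * 1172.619 * 1.44 / 19.62 = 3.01223 m

3.01223 m


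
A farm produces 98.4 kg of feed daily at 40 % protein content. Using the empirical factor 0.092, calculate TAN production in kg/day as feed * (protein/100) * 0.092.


Protein in feed = 98.4 * 40/100 = 39.36 kg/day
TAN = protein * 0.092 = 39.36 * 0.092 = 3.62112 kg/day

3.62112 kg/day


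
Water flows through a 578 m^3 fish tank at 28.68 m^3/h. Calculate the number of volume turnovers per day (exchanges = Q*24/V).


Daily flow volume = 28.68 m^3/h * 24 h = 688.32 m^3/day
Exchanges = daily flow / tank volume = 688.32 / 578 = 1.19087 exchanges/day

1.19087 exchanges/day


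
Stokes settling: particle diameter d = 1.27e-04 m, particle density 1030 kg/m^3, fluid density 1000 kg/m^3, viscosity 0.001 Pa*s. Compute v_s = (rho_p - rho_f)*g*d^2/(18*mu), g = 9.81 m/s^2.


Density difference: rho_p - rho_f = 1030 - 1000 = 30 kg/m^3
d^2 = (1.27e-04)^2 = 1.6129e-08 m^2
Numerator = (rho_p - rho_f) * g * d^2 = 30 * 9.81 * 1.6129e-08 = 4.7467647e-06
Denominator = 18 * mu = 18 * 0.001 = 0.018
v_s = 4.7467647e-06 / 0.018 = 2.63709e-04 m/s
Check: Re = rho_f * v_s * d / mu = 1000 * 2.63709e-04 * 1.27e-04 / 0.001 = 0.0335 < 1, so Stokes' law applies.

2.63709e-04 m/s


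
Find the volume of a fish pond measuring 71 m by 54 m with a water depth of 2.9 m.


Base area = L * W = 71 * 54 = 3834 m^2
Volume = area * depth = 3834 * 2.9 = 11118.6 m^3

11118.6 m^3


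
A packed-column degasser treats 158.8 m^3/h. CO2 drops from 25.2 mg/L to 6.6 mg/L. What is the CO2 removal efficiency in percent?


CO2_out / CO2_in = 6.6 / 25.2 = 0.26190476
Fraction remaining = 0.26190476
efficiency = (1 - 0.26190476) * 100 = 73.8095 %

73.8095 %


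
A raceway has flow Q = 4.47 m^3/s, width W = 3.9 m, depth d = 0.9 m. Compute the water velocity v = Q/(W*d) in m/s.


Cross-sectional area = W * d = 3.9 * 0.9 = 3.51 m^2
Velocity = Q / A = 4.47 / 3.51 = 1.2735 m/s

1.2735 m/s


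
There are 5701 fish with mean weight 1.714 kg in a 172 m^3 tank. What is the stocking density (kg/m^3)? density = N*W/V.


Total biomass = 5701 fish * 1.714 kg = 9771.514 kg
Density = total biomass / volume = 9771.514 / 172 = 56.8111 kg/m^3

56.8111 kg/m^3


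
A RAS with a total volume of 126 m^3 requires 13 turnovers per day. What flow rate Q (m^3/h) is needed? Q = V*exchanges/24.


Daily recirculation volume = 126 m^3 * 13 = 1638 m^3/day
Flow rate Q = daily volume / 24 h = 1638 / 24 = 68.25 m^3/h

68.25 m^3/h


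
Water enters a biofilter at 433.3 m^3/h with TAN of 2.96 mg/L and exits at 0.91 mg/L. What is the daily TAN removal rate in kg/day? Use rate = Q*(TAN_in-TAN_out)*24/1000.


Concentration drop: TAN_in - TAN_out = 2.96 - 0.91 = 2.05 mg/L
Hourly TAN removed = Q * dTAN = 433.3 m^3/h * 2.05 mg/L = 888.265 g/h  (m^3/h * mg/L = g/h)
Daily TAN removed = 888.265 * 24 = 21318.36 g/day
Convert to kg/day: 21318.36 / 1000 = 21.31836 kg/day

21.31836 kg/day


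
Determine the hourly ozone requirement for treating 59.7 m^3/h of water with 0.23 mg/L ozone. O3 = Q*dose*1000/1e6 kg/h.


O3 demand (mg/h) = Q * dose * 1000 = 59.7 * 0.23 * 1000 = 13731 mg/h
Convert mg to kg: 13731 / 1e6 = 0.013731 kg/h

0.013731 kg/h


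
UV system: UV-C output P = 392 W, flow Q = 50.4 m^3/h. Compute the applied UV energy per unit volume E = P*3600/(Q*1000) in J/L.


Energy delivered per hour = 392 W * 3600 s = 1411200 J/h
Volume treated per hour = 50.4 m^3/h * 1000 = 50400 L/h
dose = 1411200 / 50400 = 28 J/L

28 J/L


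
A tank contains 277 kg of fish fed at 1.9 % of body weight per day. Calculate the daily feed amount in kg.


Feeding rate fraction = 1.9% / 100 = 0.019
Daily feed = 277 kg * 0.019 = 5.263 kg/day

5.263 kg/day


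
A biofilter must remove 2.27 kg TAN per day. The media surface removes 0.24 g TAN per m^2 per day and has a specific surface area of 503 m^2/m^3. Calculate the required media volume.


A = 2.27*1000 / 0.24 = 9458.3333 m^2
V = 9458.3333 / 503 = 18.8038

18.8038 m^3


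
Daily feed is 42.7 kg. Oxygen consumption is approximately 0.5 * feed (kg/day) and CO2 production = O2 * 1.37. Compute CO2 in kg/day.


O2 = 42.7 * 0.5 = 21.35
CO2 = 21.35 * 1.37 = 29.2495

29.2495 kg/day


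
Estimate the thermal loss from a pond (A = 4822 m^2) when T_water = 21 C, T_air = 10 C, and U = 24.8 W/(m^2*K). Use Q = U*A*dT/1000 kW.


Temperature difference dT = 21 - 10 = 11 K
Heat loss (W) = U * A * dT = 24.8 * 4822 * 11 = 1315441.6 W
Convert to kW: 1315441.6 / 1000 = 1315.4416 kW

1315.4416 kW


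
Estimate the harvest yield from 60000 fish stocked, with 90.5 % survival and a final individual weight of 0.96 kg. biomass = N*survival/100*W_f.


Survivors = 60000 * 90.5/100 = 54300 fish
Harvest biomass = survivors * W_f = 54300 * 0.96 = 52128 kg

52128 kg


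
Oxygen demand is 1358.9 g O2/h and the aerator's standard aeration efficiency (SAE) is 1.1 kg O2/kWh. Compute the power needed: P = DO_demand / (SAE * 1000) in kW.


SAE in g O2/kWh = 1.1 * 1000 = 1100 g/kWh
P = DO_demand / SAE_g = 1358.9 / 1100 = 1.23536 kW

1.23536 kW


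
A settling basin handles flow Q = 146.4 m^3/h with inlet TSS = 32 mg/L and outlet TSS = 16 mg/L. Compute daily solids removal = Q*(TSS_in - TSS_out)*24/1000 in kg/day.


Concentration drop: TSS_in - TSS_out = 32 - 16 = 16 mg/L
Hourly solids removed = Q * dTSS = 146.4 m^3/h * 16 mg/L = 2342.4 g/h  (m^3/h * mg/L = g/h)
Daily solids removed = 2342.4 * 24 = 56217.6 g/day
Convert g to kg: 56217.6 / 1000 = 56.2176 kg/day

56.2176 kg/day


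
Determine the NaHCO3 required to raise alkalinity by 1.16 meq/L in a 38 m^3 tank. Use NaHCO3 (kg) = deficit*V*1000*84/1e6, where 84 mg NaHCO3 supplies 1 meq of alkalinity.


Tank volume in L = 38 m^3 * 1000 = 38000 L
Total meq required = 1.16 meq/L * 38000 L = 44080 meq
NaHCO3 mass = 44080 meq * 84 mg/meq / 1e6 = 3.70272 kg

3.70272 kg


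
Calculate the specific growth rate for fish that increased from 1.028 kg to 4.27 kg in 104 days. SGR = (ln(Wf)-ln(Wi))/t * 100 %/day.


ln(W_f) = ln(4.27) = 1.4516138
ln(W_i) = ln(1.028) = 0.027615167
ln(W_f) - ln(W_i) = 1.4516138 - 0.027615167 = 1.4239986
SGR = 1.4239986 / 104 * 100 = 1.36923 %/day

1.36923 %/day


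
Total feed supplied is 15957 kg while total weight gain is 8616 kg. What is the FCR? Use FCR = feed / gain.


FCR = feed consumed / weight gained
FCR = 15957 kg / 8616 kg = 1.85202

1.85202


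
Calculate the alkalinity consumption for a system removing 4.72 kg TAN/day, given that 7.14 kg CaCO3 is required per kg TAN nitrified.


Alkalinity factor: 7.14 kg CaCO3 consumed per kg TAN nitrified
alk = 4.72 kg TAN * 7.14 = 33.7008 kg CaCO3/day

33.7008 kg CaCO3/day


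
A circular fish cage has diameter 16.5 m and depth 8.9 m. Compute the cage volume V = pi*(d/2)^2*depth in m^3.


r = d/2 = 16.5/2 = 8.25 m
Base area = pi*r^2 = pi*8.25^2 = 213.82465 m^2
Volume = 213.82465 * 8.9 = 1903.04 m^3

1903.04 m^3


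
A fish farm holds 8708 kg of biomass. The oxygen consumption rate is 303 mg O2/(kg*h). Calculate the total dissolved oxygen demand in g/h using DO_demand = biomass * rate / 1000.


Total O2 consumption (mg/h) = 8708 kg * 303 mg/(kg*h) = 2638524 mg/h
Convert to g/h: 2638524 / 1000 = 2638.524 g/h

2638.524 g/h


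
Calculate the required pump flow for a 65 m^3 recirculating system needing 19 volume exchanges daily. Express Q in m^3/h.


Daily recirculation volume = 65 m^3 * 19 = 1235 m^3/day
Flow rate Q = daily volume / 24 h = 1235 / 24 = 51.4583 m^3/h

51.4583 m^3/h


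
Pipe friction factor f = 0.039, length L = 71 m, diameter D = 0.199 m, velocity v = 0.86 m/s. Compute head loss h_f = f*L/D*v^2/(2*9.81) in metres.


v^2 = 0.86^2 = 0.7396 m^2/s^2
L/D = 71/0.199 = 356.78392
h_f = f*(L/D)*v^2/(2g) = 0.039 * 356.78392 * 0.7396 / 19.62 = 0.524527 m

0.524527 m


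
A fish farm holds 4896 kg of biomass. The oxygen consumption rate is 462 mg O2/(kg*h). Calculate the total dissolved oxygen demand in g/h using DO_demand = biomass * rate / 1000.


Total O2 consumption (mg/h) = 4896 kg * 462 mg/(kg*h) = 2261952 mg/h
Convert to g/h: 2261952 / 1000 = 2261.952 g/h

2261.952 g/h


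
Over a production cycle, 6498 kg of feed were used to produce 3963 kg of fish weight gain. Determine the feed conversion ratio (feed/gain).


FCR = feed consumed / weight gained
FCR = 6498 kg / 3963 kg = 1.63967

1.63967


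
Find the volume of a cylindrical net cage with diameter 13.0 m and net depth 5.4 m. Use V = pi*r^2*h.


r = d/2 = 13.0/2 = 6.5 m
Base area = pi*r^2 = pi*6.5^2 = 132.73229 m^2
Volume = 132.73229 * 5.4 = 716.754 m^3

716.754 m^3


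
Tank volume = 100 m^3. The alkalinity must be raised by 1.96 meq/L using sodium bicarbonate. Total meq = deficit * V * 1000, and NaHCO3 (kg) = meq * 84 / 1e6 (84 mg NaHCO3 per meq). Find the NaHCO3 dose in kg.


Tank volume in L = 100 m^3 * 1000 = 100000 L
Total meq required = 1.96 meq/L * 100000 L = 196000 meq
NaHCO3 mass = 196000 meq * 84 mg/meq / 1e6 = 16.464 kg

16.464 kg


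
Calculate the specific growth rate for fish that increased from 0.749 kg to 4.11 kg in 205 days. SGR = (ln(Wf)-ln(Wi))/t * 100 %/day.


ln(W_f) = ln(4.11) = 1.413423
ln(W_i) = ln(0.749) = -0.2890163
ln(W_f) - ln(W_i) = 1.413423 - -0.2890163 = 1.7024393
SGR = 1.7024393 / 205 * 100 = 0.830458 %/day

0.830458 %/day


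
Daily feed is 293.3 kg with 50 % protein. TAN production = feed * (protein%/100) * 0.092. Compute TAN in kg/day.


Protein in feed = 293.3 * 50/100 = 146.65 kg/day
TAN = protein * 0.092 = 146.65 * 0.092 = 13.4918 kg/day

13.4918 kg/day


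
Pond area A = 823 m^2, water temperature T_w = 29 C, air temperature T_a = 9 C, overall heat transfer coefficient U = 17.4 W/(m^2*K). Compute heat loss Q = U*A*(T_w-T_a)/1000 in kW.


Temperature difference dT = 29 - 9 = 20 K
Heat loss (W) = U * A * dT = 17.4 * 823 * 20 = 286404 W
Convert to kW: 286404 / 1000 = 286.404 kW

286.404 kW


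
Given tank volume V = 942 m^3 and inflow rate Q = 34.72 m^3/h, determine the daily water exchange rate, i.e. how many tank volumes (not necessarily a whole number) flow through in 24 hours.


Daily flow volume = 34.72 m^3/h * 24 h = 833.28 m^3/day
Exchanges = daily flow / tank volume = 833.28 / 942 = 0.884586 exchanges/day

0.884586 exchanges/day


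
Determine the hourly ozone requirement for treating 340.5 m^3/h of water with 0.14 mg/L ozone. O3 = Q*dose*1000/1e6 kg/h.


O3 demand (mg/h) = Q * dose * 1000 = 340.5 * 0.14 * 1000 = 47670 mg/h
Convert mg to kg: 47670 / 1e6 = 0.04767 kg/h

0.04767 kg/h


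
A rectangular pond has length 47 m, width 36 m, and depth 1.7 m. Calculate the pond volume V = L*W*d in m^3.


Base area = L * W = 47 * 36 = 1692 m^2
Volume = area * depth = 1692 * 1.7 = 2876.4 m^3

2876.4 m^3


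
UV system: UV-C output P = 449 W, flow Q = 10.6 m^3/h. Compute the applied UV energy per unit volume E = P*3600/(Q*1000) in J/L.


Energy delivered per hour = 449 W * 3600 s = 1616400 J/h
Volume treated per hour = 10.6 m^3/h * 1000 = 10600 L/h
dose = 1616400 / 10600 = 152.491 J/L

152.491 J/L


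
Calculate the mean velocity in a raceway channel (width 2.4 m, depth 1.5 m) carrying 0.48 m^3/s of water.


Cross-sectional area = W * d = 2.4 * 1.5 = 3.6 m^2
Velocity = Q / A = 0.48 / 3.6 = 0.133333 m/s

0.133333 m/s


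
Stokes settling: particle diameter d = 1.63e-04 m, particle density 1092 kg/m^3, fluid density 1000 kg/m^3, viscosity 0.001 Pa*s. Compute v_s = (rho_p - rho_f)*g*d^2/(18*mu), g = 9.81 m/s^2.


Density difference: rho_p - rho_f = 1092 - 1000 = 92 kg/m^3
d^2 = (1.63e-04)^2 = 2.6569e-08 m^2
Numerator = (rho_p - rho_f) * g * d^2 = 92 * 9.81 * 2.6569e-08 = 2.3979054e-05
Denominator = 18 * mu = 18 * 0.001 = 0.018
v_s = 2.3979054e-05 / 0.018 = 0.00133217 m/s
Check: Re = rho_f * v_s * d / mu = 1000 * 0.00133217 * 1.63e-04 / 0.001 = 0.217 < 1, so Stokes' law applies.

0.00133217 m/s


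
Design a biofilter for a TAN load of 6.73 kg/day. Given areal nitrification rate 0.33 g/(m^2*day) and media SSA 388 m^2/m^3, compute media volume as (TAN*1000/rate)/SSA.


A = 6.73*1000 / 0.33 = 20393.939 m^2
V = 20393.939 / 388 = 52.5617

52.5617 m^3


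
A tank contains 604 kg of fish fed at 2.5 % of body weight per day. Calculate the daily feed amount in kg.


Feeding rate fraction = 2.5% / 100 = 0.025
Daily feed = 604 kg * 0.025 = 15.1 kg/day

15.1 kg/day


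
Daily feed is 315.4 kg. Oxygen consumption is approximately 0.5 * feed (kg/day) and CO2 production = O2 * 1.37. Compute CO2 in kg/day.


O2 = 315.4 * 0.5 = 157.7
CO2 = 157.7 * 1.37 = 216.049

216.049 kg/day


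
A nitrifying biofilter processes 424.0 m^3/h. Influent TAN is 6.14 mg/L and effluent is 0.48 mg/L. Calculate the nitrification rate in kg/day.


Concentration drop: TAN_in - TAN_out = 6.14 - 0.48 = 5.66 mg/L
Hourly TAN removed = Q * dTAN = 424.0 m^3/h * 5.66 mg/L = 2399.84 g/h  (m^3/h * mg/L = g/h)
Daily TAN removed = 2399.84 * 24 = 57596.16 g/day
Convert to kg/day: 57596.16 / 1000 = 57.59616 kg/day

57.59616 kg/day


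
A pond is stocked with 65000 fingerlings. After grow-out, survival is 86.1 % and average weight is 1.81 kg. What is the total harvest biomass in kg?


Survivors = 65000 * 86.1/100 = 55965 fish
Harvest biomass = survivors * W_f = 55965 * 1.81 = 101296.65 kg

101296.65 kg


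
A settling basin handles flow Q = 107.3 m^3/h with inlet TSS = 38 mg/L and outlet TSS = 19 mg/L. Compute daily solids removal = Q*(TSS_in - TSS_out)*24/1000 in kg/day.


Concentration drop: TSS_in - TSS_out = 38 - 19 = 19 mg/L
Hourly solids removed = Q * dTSS = 107.3 m^3/h * 19 mg/L = 2038.7 g/h  (m^3/h * mg/L = g/h)
Daily solids removed = 2038.7 * 24 = 48928.8 g/day
Convert g to kg: 48928.8 / 1000 = 48.9288 kg/day

48.9288 kg/day


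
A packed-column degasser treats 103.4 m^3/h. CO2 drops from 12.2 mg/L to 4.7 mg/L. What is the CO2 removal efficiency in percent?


CO2_out / CO2_in = 4.7 / 12.2 = 0.3852459
Fraction remaining = 0.3852459
efficiency = (1 - 0.3852459) * 100 = 61.4754 %

61.4754 %


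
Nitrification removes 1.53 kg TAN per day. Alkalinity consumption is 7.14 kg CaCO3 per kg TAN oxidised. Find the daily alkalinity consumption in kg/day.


Alkalinity factor: 7.14 kg CaCO3 consumed per kg TAN nitrified
alk = 1.53 kg TAN * 7.14 = 10.9242 kg CaCO3/day

10.9242 kg CaCO3/day


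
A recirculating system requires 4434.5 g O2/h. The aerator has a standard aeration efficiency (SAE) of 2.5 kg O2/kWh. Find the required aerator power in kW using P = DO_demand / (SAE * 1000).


SAE in g O2/kWh = 2.5 * 1000 = 2500 g/kWh
P = DO_demand / SAE_g = 4434.5 / 2500 = 1.7738 kW

1.7738 kW


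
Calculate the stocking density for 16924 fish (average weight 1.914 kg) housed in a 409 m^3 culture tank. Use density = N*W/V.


Total biomass = 16924 fish * 1.914 kg = 32392.536 kg
Density = total biomass / volume = 32392.536 / 409 = 79.1994 kg/m^3

79.1994 kg/m^3


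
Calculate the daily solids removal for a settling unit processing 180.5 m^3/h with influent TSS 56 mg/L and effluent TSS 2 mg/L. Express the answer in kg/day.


Concentration drop: TSS_in - TSS_out = 56 - 2 = 54 mg/L
Hourly solids removed = Q * dTSS = 180.5 m^3/h * 54 mg/L = 9747 g/h  (m^3/h * mg/L = g/h)
Daily solids removed = 9747 * 24 = 233928 g/day
Convert g to kg: 233928 / 1000 = 233.928 kg/day

233.928 kg/day


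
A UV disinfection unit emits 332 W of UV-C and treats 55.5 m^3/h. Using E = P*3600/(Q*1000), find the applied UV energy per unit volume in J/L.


Energy delivered per hour = 332 W * 3600 s = 1195200 J/h
Volume treated per hour = 55.5 m^3/h * 1000 = 55500 L/h
dose = 1195200 / 55500 = 21.5351 J/L

21.5351 J/L


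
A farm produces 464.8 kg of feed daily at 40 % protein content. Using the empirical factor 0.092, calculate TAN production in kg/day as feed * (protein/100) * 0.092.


Protein in feed = 464.8 * 40/100 = 185.92 kg/day
TAN = protein * 0.092 = 185.92 * 0.092 = 17.10464 kg/day

17.10464 kg/day


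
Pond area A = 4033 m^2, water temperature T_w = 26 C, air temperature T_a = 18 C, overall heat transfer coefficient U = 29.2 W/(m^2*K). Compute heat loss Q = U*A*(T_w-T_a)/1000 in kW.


Temperature difference dT = 26 - 18 = 8 K
Heat loss (W) = U * A * dT = 29.2 * 4033 * 8 = 942108.8 W
Convert to kW: 942108.8 / 1000 = 942.1088 kW

942.1088 kW


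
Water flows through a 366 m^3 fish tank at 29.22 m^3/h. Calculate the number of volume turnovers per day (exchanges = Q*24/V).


Daily flow volume = 29.22 m^3/h * 24 h = 701.28 m^3/day
Exchanges = daily flow / tank volume = 701.28 / 366 = 1.91607 exchanges/day

1.91607 exchanges/day


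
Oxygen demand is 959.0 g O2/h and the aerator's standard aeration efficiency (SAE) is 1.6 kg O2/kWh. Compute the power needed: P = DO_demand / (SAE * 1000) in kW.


SAE in g O2/kWh = 1.6 * 1000 = 1600 g/kWh
P = DO_demand / SAE_g = 959.0 / 1600 = 0.599375 kW

0.599375 kW


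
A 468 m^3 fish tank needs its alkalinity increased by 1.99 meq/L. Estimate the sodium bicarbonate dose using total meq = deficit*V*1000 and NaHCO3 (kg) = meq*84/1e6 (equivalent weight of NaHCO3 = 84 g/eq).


Tank volume in L = 468 m^3 * 1000 = 468000 L
Total meq required = 1.99 meq/L * 468000 L = 931320 meq
NaHCO3 mass = 931320 meq * 84 mg/meq / 1e6 = 78.2309 kg

78.2309 kg


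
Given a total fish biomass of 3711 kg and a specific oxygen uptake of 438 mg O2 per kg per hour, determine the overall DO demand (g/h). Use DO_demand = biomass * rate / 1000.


Total O2 consumption (mg/h) = 3711 kg * 438 mg/(kg*h) = 1625418 mg/h
Convert to g/h: 1625418 / 1000 = 1625.418 g/h

1625.418 g/h


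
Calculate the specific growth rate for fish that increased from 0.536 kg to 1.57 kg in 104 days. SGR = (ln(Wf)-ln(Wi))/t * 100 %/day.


ln(W_f) = ln(1.57) = 0.45107562
ln(W_i) = ln(0.536) = -0.62362112
ln(W_f) - ln(W_i) = 0.45107562 - -0.62362112 = 1.0746967
SGR = 1.0746967 / 104 * 100 = 1.03336 %/day

1.03336 %/day


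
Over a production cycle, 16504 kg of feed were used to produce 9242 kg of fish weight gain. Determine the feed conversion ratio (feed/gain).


FCR = feed consumed / weight gained
FCR = 16504 kg / 9242 kg = 1.78576

1.78576


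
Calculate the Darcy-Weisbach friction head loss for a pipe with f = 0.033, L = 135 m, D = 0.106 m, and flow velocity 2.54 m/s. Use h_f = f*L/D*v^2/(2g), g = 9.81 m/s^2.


v^2 = 2.54^2 = 6.4516 m^2/s^2
L/D = 135/0.106 = 1273.5849
h_f = f*(L/D)*v^2/(2g) = 0.033 * 1273.5849 * 6.4516 / 19.62 = 13.8201 m

13.8201 m


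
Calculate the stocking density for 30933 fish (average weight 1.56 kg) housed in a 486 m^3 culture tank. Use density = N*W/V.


Total biomass = 30933 fish * 1.56 kg = 48255.48 kg
Density = total biomass / volume = 48255.48 / 486 = 99.2911 kg/m^3

99.2911 kg/m^3


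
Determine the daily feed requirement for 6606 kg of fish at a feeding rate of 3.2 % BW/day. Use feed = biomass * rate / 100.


Feeding rate fraction = 3.2% / 100 = 0.032
Daily feed = 6606 kg * 0.032 = 211.392 kg/day

211.392 kg/day


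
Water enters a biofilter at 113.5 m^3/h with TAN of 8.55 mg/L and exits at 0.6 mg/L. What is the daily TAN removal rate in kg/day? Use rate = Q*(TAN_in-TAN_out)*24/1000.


Concentration drop: TAN_in - TAN_out = 8.55 - 0.6 = 7.95 mg/L
Hourly TAN removed = Q * dTAN = 113.5 m^3/h * 7.95 mg/L = 902.325 g/h  (m^3/h * mg/L = g/h)
Daily TAN removed = 902.325 * 24 = 21655.8 g/day
Convert to kg/day: 21655.8 / 1000 = 21.6558 kg/day

21.6558 kg/day


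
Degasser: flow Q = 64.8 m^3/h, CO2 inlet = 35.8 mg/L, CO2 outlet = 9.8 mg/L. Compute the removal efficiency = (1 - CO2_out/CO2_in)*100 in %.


CO2_out / CO2_in = 9.8 / 35.8 = 0.27374302
Fraction remaining = 0.27374302
efficiency = (1 - 0.27374302) * 100 = 72.6257 %

72.6257 %


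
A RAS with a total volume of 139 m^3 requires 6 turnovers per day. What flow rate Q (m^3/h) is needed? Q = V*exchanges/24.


Daily recirculation volume = 139 m^3 * 6 = 834 m^3/day
Flow rate Q = daily volume / 24 h = 834 / 24 = 34.75 m^3/h

34.75 m^3/h


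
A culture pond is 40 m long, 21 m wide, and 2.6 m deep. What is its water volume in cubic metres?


Base area = L * W = 40 * 21 = 840 m^2
Volume = area * depth = 840 * 2.6 = 2184 m^3

2184 m^3


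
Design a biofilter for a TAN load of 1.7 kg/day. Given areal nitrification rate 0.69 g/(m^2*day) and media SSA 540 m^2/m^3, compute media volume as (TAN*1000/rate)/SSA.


A = 1.7*1000 / 0.69 = 2463.7681 m^2
V = 2463.7681 / 540 = 4.56253

4.56253 m^3


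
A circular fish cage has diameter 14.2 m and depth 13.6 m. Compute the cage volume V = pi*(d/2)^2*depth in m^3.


r = d/2 = 14.2/2 = 7.1 m
Base area = pi*r^2 = pi*7.1^2 = 158.36769 m^2
Volume = 158.36769 * 13.6 = 2153.8 m^3

2153.8 m^3


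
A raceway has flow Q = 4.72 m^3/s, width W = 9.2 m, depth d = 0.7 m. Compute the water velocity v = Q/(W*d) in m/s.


Cross-sectional area = W * d = 9.2 * 0.7 = 6.44 m^2
Velocity = Q / A = 4.72 / 6.44 = 0.732919 m/s

0.732919 m/s


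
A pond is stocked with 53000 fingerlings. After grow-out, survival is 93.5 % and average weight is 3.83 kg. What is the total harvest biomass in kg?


Survivors = 53000 * 93.5/100 = 49555 fish
Harvest biomass = survivors * W_f = 49555 * 3.83 = 189795.65 kg

189795.65 kg


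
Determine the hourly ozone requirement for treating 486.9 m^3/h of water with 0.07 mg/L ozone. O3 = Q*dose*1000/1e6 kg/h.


O3 demand (mg/h) = Q * dose * 1000 = 486.9 * 0.07 * 1000 = 34083 mg/h
Convert mg to kg: 34083 / 1e6 = 0.034083 kg/h

0.034083 kg/h


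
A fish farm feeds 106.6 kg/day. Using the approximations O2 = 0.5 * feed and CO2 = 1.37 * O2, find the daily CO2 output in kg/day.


O2 = 106.6 * 0.5 = 53.3
CO2 = 53.3 * 1.37 = 73.021

73.021 kg/day


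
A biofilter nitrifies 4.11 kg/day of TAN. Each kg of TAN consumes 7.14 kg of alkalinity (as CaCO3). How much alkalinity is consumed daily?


Alkalinity factor: 7.14 kg CaCO3 consumed per kg TAN nitrified
alk = 4.11 kg TAN * 7.14 = 29.3454 kg CaCO3/day

29.3454 kg CaCO3/day


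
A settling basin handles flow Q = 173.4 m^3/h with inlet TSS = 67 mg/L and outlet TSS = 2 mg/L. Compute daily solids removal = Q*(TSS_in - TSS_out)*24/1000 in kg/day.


Concentration drop: TSS_in - TSS_out = 67 - 2 = 65 mg/L
Hourly solids removed = Q * dTSS = 173.4 m^3/h * 65 mg/L = 11271 g/h  (m^3/h * mg/L = g/h)
Daily solids removed = 11271 * 24 = 270504 g/day
Convert g to kg: 270504 / 1000 = 270.504 kg/day

270.504 kg/day


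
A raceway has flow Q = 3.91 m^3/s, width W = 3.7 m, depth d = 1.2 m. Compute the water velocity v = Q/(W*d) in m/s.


Cross-sectional area = W * d = 3.7 * 1.2 = 4.44 m^2
Velocity = Q / A = 3.91 / 4.44 = 0.880631 m/s

0.880631 m/s


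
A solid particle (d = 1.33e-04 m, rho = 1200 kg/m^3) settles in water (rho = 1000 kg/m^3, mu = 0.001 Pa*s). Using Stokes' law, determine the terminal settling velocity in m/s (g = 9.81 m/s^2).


Density difference: rho_p - rho_f = 1200 - 1000 = 200 kg/m^3
d^2 = (1.33e-04)^2 = 1.7689e-08 m^2
Numerator = (rho_p - rho_f) * g * d^2 = 200 * 9.81 * 1.7689e-08 = 3.4705818e-05
Denominator = 18 * mu = 18 * 0.001 = 0.018
v_s = 3.4705818e-05 / 0.018 = 0.0019281 m/s
Check: Re = rho_f * v_s * d / mu = 1000 * 0.0019281 * 1.33e-04 / 0.001 = 0.256 < 1, so Stokes' law applies.

0.0019281 m/s


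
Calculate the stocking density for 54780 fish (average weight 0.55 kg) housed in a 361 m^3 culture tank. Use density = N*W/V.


Total biomass = 54780 fish * 0.55 kg = 30129 kg
Density = total biomass / volume = 30129 / 361 = 83.4598 kg/m^3

83.4598 kg/m^3


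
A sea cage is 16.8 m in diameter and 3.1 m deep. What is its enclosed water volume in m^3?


r = d/2 = 16.8/2 = 8.4 m
Base area = pi*r^2 = pi*8.4^2 = 221.67078 m^2
Volume = 221.67078 * 3.1 = 687.179 m^3

687.179 m^3


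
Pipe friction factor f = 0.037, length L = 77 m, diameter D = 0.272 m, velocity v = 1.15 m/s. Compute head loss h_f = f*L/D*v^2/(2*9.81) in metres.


v^2 = 1.15^2 = 1.3225 m^2/s^2
L/D = 77/0.272 = 283.08824
h_f = f*(L/D)*v^2/(2g) = 0.037 * 283.08824 * 1.3225 / 19.62 = 0.706025 m

0.706025 m


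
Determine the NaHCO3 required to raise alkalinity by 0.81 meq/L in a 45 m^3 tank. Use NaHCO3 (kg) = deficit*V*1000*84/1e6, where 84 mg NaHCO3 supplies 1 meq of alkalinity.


Tank volume in L = 45 m^3 * 1000 = 45000 L
Total meq required = 0.81 meq/L * 45000 L = 36450 meq
NaHCO3 mass = 36450 meq * 84 mg/meq / 1e6 = 3.0618 kg

3.0618 kg


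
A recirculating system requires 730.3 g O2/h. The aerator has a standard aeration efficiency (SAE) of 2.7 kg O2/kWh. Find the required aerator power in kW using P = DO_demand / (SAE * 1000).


SAE in g O2/kWh = 2.7 * 1000 = 2700 g/kWh
P = DO_demand / SAE_g = 730.3 / 2700 = 0.270481 kW

0.270481 kW
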